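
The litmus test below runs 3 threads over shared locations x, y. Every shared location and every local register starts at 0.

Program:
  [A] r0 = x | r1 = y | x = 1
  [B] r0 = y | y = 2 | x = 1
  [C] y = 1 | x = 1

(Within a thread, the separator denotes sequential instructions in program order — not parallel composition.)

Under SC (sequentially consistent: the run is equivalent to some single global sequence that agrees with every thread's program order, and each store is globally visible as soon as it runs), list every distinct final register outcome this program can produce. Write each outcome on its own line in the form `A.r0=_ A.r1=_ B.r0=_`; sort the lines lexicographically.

outcome vector order: (A.r0,A.r1,B.r0)
|SC outcomes| = 10

A.r0=0 A.r1=0 B.r0=0
A.r0=0 A.r1=0 B.r0=1
A.r0=0 A.r1=1 B.r0=0
A.r0=0 A.r1=1 B.r0=1
A.r0=0 A.r1=2 B.r0=0
A.r0=0 A.r1=2 B.r0=1
A.r0=1 A.r1=1 B.r0=0
A.r0=1 A.r1=1 B.r0=1
A.r0=1 A.r1=2 B.r0=0
A.r0=1 A.r1=2 B.r0=1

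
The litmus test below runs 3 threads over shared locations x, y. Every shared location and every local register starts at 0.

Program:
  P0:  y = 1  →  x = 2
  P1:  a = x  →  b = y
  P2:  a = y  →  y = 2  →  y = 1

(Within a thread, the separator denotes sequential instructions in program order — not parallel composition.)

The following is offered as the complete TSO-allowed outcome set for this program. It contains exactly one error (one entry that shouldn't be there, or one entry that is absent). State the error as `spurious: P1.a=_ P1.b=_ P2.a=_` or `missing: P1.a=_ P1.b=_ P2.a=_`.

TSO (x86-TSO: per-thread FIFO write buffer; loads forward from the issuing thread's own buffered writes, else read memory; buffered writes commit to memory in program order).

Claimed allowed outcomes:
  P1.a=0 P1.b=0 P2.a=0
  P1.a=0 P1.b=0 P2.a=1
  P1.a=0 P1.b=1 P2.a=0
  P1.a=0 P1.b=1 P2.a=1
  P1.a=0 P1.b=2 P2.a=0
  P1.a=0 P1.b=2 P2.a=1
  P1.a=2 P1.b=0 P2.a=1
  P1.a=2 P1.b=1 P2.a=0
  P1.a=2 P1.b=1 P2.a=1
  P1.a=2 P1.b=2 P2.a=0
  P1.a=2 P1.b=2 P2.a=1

spurious: P1.a=2 P1.b=0 P2.a=1

outcome vector order: (P1.a,P1.b,P2.a)
TSO (10): <0 0 0> <0 0 1> <0 1 0> <0 1 1> <0 2 0> <0 2 1> <2 1 0> <2 1 1> <2 2 0> <2 2 1>
claimed∖TSO = {<2 0 1>}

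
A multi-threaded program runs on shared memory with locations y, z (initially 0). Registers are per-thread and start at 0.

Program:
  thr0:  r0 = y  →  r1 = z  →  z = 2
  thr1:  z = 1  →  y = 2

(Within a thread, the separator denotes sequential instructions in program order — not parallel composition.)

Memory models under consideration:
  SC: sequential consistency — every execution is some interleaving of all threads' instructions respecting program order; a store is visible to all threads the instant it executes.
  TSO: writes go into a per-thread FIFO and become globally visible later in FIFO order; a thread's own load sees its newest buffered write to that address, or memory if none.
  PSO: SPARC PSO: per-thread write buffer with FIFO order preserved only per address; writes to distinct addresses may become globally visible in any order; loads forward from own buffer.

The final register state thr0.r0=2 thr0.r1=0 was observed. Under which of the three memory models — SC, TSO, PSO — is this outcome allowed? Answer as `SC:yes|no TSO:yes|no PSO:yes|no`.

SC:no TSO:no PSO:yes

outcome vector order: (thr0.r0,thr0.r1)
under SC → (0,0) (0,1) (2,1)
under TSO → (0,0) (0,1) (2,1)
under PSO → (0,0) (0,1) (2,0) (2,1)
target (2,0) ∈ {PSO}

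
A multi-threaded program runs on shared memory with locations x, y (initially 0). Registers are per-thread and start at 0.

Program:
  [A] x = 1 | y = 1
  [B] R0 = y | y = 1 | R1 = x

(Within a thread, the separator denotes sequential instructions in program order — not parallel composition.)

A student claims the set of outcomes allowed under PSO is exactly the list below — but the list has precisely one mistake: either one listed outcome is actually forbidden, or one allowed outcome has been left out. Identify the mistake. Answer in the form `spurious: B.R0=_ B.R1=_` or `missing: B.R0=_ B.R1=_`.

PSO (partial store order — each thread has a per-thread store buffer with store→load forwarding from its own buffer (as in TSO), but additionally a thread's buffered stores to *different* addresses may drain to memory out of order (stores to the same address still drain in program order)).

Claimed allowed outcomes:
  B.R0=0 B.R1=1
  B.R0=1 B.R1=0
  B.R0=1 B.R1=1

outcome vector order: (B.R0,B.R1)
PSO: 4 outcomes — {00, 01, 10, 11}
PSO∖claimed = {00}

missing: B.R0=0 B.R1=0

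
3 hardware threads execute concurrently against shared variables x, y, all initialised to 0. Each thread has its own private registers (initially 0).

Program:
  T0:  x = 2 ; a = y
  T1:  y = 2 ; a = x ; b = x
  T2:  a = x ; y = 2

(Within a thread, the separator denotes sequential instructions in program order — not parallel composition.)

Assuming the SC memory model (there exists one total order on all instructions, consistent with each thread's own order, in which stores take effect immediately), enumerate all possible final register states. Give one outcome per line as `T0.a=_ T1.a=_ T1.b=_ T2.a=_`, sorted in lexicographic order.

outcome vector order: (T0.a,T1.a,T1.b,T2.a)
|SC outcomes| = 8

T0.a=0 T1.a=2 T1.b=2 T2.a=0
T0.a=0 T1.a=2 T1.b=2 T2.a=2
T0.a=2 T1.a=0 T1.b=0 T2.a=0
T0.a=2 T1.a=0 T1.b=0 T2.a=2
T0.a=2 T1.a=0 T1.b=2 T2.a=0
T0.a=2 T1.a=0 T1.b=2 T2.a=2
T0.a=2 T1.a=2 T1.b=2 T2.a=0
T0.a=2 T1.a=2 T1.b=2 T2.a=2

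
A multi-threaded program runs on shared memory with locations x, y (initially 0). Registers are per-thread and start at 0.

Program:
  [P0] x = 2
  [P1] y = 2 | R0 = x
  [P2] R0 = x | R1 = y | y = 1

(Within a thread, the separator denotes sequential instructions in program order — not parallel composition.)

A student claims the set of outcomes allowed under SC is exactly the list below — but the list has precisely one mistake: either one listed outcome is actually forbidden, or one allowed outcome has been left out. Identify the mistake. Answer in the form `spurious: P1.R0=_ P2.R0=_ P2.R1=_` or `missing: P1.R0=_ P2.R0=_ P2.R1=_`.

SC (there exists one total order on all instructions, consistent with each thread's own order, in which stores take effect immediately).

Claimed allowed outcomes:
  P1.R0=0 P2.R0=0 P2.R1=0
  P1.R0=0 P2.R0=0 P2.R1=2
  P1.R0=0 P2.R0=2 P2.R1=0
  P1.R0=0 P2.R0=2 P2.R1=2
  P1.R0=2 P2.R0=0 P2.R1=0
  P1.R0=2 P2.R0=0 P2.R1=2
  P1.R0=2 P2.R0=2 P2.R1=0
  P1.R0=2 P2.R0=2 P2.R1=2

outcome vector order: (P1.R0,P2.R0,P2.R1)
[SC] allowed = {<0 0 0>, <0 0 2>, <0 2 2>, <2 0 0>, <2 0 2>, <2 2 0>, <2 2 2>}
claimed∖SC = {<0 2 0>}

spurious: P1.R0=0 P2.R0=2 P2.R1=0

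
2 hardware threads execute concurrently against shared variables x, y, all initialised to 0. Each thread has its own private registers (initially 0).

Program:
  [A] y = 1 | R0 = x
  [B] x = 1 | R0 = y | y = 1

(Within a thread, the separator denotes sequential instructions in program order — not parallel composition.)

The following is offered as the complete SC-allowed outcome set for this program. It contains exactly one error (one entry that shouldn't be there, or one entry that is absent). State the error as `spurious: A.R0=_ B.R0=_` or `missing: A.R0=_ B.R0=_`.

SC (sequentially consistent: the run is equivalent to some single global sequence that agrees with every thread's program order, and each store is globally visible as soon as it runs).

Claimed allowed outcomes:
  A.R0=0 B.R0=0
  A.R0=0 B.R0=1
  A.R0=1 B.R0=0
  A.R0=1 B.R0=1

outcome vector order: (A.R0,B.R0)
SC (3): 0/1, 1/0, 1/1
claimed∖SC = {0/0}

spurious: A.R0=0 B.R0=0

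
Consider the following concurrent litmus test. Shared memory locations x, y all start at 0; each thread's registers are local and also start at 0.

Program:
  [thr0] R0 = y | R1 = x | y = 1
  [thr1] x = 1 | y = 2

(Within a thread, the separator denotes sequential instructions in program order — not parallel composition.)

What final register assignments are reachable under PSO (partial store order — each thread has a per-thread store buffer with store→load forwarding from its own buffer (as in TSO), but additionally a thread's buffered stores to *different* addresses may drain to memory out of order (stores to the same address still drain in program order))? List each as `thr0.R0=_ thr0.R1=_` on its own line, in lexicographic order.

thr0.R0=0 thr0.R1=0
thr0.R0=0 thr0.R1=1
thr0.R0=2 thr0.R1=0
thr0.R0=2 thr0.R1=1

outcome vector order: (thr0.R0,thr0.R1)
|PSO outcomes| = 4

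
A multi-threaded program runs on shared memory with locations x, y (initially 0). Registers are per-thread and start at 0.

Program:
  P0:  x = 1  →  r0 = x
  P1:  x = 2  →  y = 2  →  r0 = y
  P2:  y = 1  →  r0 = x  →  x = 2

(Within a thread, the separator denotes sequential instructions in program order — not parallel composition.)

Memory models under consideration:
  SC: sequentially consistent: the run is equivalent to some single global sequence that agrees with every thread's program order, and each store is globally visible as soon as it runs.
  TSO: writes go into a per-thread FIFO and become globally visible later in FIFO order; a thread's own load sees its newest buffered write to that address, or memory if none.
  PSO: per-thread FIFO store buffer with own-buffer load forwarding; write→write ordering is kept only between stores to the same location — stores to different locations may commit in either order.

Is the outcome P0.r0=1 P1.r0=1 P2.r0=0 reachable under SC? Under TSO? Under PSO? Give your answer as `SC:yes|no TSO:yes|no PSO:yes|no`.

SC:no TSO:yes PSO:yes

outcome vector order: (P0.r0,P1.r0,P2.r0)
[SC] allowed = {<1 1 1> <1 1 2> <1 2 0> <1 2 1> <1 2 2> <2 1 1> <2 1 2> <2 2 0> <2 2 1> <2 2 2>}
[TSO] allowed = {<1 1 0> <1 1 1> <1 1 2> <1 2 0> <1 2 1> <1 2 2> <2 1 0> <2 1 1> <2 1 2> <2 2 0> <2 2 1> <2 2 2>}
[PSO] allowed = {<1 1 0> <1 1 1> <1 1 2> <1 2 0> <1 2 1> <1 2 2> <2 1 0> <2 1 1> <2 1 2> <2 2 0> <2 2 1> <2 2 2>}
target <1 1 0> ∈ {TSO,PSO}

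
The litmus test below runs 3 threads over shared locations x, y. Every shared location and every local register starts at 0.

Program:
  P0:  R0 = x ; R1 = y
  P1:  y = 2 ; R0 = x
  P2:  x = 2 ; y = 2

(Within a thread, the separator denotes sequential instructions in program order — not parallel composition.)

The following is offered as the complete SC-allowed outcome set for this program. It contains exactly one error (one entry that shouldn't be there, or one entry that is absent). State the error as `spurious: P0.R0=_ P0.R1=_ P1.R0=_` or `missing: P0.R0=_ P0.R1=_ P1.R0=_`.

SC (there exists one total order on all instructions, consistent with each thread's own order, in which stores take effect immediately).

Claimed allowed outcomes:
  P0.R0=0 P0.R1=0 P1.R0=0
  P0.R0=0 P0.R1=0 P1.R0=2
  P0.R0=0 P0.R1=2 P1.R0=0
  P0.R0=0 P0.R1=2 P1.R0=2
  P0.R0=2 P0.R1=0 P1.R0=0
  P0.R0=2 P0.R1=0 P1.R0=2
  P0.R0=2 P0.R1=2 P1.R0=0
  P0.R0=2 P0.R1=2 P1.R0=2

spurious: P0.R0=2 P0.R1=0 P1.R0=0

outcome vector order: (P0.R0,P0.R1,P1.R0)
[SC] allowed = {(0,0,0), (0,0,2), (0,2,0), (0,2,2), (2,0,2), (2,2,0), (2,2,2)}
claimed∖SC = {(2,0,0)}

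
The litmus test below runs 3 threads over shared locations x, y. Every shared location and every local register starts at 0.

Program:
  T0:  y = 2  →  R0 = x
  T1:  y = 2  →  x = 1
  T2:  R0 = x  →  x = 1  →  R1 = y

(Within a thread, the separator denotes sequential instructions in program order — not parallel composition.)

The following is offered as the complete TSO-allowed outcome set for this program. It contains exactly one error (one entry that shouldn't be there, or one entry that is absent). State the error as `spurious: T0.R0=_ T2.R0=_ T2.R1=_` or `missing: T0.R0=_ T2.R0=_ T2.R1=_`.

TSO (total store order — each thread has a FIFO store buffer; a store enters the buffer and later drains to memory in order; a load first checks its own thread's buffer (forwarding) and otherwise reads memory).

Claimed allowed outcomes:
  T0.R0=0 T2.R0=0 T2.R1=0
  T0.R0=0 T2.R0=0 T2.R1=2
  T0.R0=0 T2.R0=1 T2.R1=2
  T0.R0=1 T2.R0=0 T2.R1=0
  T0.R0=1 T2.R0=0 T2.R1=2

outcome vector order: (T0.R0,T2.R0,T2.R1)
[TSO] allowed = {000 002 012 100 102 112}
TSO∖claimed = {112}

missing: T0.R0=1 T2.R0=1 T2.R1=2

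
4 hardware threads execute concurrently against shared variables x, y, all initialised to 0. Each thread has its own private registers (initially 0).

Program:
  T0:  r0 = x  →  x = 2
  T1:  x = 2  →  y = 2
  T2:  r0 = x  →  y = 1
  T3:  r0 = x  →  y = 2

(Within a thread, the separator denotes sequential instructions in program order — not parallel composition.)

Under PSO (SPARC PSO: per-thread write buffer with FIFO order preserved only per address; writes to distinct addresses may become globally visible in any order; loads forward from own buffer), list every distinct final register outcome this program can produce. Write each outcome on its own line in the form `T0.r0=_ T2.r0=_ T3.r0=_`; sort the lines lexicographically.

T0.r0=0 T2.r0=0 T3.r0=0
T0.r0=0 T2.r0=0 T3.r0=2
T0.r0=0 T2.r0=2 T3.r0=0
T0.r0=0 T2.r0=2 T3.r0=2
T0.r0=2 T2.r0=0 T3.r0=0
T0.r0=2 T2.r0=0 T3.r0=2
T0.r0=2 T2.r0=2 T3.r0=0
T0.r0=2 T2.r0=2 T3.r0=2

outcome vector order: (T0.r0,T2.r0,T3.r0)
|PSO outcomes| = 8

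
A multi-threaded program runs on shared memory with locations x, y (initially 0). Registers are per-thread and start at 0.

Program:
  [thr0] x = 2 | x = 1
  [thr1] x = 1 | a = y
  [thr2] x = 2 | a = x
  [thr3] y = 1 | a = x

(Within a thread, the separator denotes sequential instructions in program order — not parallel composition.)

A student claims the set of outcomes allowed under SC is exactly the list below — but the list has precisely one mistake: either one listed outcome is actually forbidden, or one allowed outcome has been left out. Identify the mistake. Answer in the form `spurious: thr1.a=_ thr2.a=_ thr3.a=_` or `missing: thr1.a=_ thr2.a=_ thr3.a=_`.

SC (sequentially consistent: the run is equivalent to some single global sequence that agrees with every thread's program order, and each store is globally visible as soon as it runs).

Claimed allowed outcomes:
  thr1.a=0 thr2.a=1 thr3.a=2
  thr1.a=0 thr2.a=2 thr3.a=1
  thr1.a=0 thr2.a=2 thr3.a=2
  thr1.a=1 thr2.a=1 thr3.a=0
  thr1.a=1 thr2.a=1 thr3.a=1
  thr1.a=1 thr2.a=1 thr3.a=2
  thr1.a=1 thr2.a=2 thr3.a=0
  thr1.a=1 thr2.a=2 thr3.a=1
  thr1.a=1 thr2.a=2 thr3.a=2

missing: thr1.a=0 thr2.a=1 thr3.a=1

outcome vector order: (thr1.a,thr2.a,thr3.a)
SC: 10 outcomes — {<0 1 1>; <0 1 2>; <0 2 1>; <0 2 2>; <1 1 0>; <1 1 1>; <1 1 2>; <1 2 0>; <1 2 1>; <1 2 2>}
SC∖claimed = {<0 1 1>}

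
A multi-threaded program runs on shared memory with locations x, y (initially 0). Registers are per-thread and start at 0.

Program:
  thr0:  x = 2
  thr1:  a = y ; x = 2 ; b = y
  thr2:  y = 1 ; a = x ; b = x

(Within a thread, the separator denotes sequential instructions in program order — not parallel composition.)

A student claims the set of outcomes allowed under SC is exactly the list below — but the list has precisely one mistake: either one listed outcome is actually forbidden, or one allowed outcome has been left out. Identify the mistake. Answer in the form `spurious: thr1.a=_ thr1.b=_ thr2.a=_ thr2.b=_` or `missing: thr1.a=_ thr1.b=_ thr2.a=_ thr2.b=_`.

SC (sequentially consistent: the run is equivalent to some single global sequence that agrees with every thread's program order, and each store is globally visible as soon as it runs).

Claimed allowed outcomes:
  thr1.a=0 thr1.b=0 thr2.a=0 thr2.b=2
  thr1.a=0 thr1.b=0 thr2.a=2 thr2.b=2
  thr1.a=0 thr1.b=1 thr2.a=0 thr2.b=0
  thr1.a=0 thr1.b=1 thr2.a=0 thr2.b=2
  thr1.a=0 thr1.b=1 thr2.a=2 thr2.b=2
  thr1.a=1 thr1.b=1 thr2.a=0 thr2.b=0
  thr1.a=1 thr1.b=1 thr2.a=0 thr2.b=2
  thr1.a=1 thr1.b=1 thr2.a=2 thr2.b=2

spurious: thr1.a=0 thr1.b=0 thr2.a=0 thr2.b=2

outcome vector order: (thr1.a,thr1.b,thr2.a,thr2.b)
[SC] allowed = {<0 0 2 2>; <0 1 0 0>; <0 1 0 2>; <0 1 2 2>; <1 1 0 0>; <1 1 0 2>; <1 1 2 2>}
claimed∖SC = {<0 0 0 2>}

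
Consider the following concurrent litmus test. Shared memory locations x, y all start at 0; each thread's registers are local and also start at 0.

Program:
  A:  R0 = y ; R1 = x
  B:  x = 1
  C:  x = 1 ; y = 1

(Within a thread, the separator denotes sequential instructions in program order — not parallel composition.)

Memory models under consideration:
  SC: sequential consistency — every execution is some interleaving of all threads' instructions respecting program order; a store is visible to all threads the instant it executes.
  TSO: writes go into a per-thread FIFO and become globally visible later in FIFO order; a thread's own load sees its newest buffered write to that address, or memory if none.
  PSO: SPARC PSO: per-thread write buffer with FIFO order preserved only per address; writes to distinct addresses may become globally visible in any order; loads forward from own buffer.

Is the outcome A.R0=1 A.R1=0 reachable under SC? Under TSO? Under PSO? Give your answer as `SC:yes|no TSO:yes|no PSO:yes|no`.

SC:no TSO:no PSO:yes

outcome vector order: (A.R0,A.R1)
SC (3): 00, 01, 11
TSO (3): 00, 01, 11
PSO (4): 00, 01, 10, 11
target 10 ∈ {PSO}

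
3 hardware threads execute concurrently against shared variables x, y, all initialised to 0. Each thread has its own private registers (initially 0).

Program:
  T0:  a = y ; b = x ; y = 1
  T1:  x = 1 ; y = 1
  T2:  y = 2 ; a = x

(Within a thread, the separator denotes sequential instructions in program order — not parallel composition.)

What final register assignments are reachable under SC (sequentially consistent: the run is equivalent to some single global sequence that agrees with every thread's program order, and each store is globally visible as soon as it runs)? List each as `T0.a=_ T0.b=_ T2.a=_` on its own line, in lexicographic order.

T0.a=0 T0.b=0 T2.a=0
T0.a=0 T0.b=0 T2.a=1
T0.a=0 T0.b=1 T2.a=0
T0.a=0 T0.b=1 T2.a=1
T0.a=1 T0.b=1 T2.a=0
T0.a=1 T0.b=1 T2.a=1
T0.a=2 T0.b=0 T2.a=0
T0.a=2 T0.b=0 T2.a=1
T0.a=2 T0.b=1 T2.a=0
T0.a=2 T0.b=1 T2.a=1

outcome vector order: (T0.a,T0.b,T2.a)
|SC outcomes| = 10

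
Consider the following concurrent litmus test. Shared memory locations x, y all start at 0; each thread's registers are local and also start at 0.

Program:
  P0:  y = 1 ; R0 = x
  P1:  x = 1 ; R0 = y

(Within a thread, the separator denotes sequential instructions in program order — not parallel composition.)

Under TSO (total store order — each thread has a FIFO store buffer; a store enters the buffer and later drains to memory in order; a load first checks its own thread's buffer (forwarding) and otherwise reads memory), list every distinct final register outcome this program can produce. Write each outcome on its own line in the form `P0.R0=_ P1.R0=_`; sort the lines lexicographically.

outcome vector order: (P0.R0,P1.R0)
|TSO outcomes| = 4

P0.R0=0 P1.R0=0
P0.R0=0 P1.R0=1
P0.R0=1 P1.R0=0
P0.R0=1 P1.R0=1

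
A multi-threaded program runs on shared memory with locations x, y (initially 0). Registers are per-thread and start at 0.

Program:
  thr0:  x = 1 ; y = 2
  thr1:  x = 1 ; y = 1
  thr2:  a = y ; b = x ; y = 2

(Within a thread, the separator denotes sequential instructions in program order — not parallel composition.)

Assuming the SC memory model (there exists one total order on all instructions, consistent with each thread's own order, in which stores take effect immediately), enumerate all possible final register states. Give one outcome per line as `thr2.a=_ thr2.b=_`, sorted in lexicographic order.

outcome vector order: (thr2.a,thr2.b)
|SC outcomes| = 4

thr2.a=0 thr2.b=0
thr2.a=0 thr2.b=1
thr2.a=1 thr2.b=1
thr2.a=2 thr2.b=1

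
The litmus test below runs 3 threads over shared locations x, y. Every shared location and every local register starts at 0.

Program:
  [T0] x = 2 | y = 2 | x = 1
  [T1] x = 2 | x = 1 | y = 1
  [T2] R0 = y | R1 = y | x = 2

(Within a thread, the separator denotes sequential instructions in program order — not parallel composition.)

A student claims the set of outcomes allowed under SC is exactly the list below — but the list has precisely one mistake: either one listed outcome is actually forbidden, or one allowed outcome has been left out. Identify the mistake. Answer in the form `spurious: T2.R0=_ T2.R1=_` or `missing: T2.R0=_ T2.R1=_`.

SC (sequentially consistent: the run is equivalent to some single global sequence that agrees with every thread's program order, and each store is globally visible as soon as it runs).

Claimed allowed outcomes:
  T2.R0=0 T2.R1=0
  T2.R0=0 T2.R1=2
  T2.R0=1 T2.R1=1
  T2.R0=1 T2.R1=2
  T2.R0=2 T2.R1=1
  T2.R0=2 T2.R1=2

outcome vector order: (T2.R0,T2.R1)
under SC → 0/0 0/1 0/2 1/1 1/2 2/1 2/2
SC∖claimed = {0/1}

missing: T2.R0=0 T2.R1=1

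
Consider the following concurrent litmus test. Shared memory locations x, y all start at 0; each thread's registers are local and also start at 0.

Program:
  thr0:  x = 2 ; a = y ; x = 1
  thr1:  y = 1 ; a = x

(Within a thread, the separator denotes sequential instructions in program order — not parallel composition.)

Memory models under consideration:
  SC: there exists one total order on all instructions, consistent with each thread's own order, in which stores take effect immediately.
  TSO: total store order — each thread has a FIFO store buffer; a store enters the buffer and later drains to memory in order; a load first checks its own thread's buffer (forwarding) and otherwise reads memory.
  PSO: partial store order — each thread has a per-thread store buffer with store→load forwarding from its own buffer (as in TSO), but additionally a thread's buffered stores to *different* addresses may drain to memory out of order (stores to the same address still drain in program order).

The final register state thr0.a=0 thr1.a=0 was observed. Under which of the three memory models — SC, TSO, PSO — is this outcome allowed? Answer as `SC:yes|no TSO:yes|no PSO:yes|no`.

SC:no TSO:yes PSO:yes

outcome vector order: (thr0.a,thr1.a)
under SC → 01; 02; 10; 11; 12
under TSO → 00; 01; 02; 10; 11; 12
under PSO → 00; 01; 02; 10; 11; 12
target 00 ∈ {TSO,PSO}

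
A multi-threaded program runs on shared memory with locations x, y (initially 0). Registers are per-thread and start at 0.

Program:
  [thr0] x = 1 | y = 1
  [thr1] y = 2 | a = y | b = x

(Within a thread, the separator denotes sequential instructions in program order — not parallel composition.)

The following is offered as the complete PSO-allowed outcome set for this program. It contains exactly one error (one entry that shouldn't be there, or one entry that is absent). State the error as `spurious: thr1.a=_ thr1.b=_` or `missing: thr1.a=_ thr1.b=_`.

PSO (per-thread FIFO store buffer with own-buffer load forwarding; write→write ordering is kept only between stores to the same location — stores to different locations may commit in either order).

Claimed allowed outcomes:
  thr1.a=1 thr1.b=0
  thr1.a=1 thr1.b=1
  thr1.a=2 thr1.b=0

missing: thr1.a=2 thr1.b=1

outcome vector order: (thr1.a,thr1.b)
[PSO] allowed = {10 11 20 21}
PSO∖claimed = {21}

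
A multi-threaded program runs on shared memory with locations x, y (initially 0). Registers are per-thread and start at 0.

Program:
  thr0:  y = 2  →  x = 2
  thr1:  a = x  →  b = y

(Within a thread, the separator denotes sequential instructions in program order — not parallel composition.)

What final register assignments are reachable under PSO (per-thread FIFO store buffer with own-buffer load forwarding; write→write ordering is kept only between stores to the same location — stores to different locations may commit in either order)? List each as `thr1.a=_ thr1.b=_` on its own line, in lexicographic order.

thr1.a=0 thr1.b=0
thr1.a=0 thr1.b=2
thr1.a=2 thr1.b=0
thr1.a=2 thr1.b=2

outcome vector order: (thr1.a,thr1.b)
|PSO outcomes| = 4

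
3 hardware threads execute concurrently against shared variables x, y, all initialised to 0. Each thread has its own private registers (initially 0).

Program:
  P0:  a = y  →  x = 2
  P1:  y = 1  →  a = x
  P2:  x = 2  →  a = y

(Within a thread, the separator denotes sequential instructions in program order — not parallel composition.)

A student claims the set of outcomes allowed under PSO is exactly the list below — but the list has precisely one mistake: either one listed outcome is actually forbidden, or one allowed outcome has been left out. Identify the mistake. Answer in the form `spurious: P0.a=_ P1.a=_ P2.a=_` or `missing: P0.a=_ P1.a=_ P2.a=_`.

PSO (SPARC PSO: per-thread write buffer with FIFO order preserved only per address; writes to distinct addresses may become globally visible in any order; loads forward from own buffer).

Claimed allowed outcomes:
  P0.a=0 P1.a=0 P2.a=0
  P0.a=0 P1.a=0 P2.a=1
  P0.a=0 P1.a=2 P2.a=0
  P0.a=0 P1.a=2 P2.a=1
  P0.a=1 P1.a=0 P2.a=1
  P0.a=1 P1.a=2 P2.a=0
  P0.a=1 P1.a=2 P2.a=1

outcome vector order: (P0.a,P1.a,P2.a)
PSO (8): <0 0 0> <0 0 1> <0 2 0> <0 2 1> <1 0 0> <1 0 1> <1 2 0> <1 2 1>
PSO∖claimed = {<1 0 0>}

missing: P0.a=1 P1.a=0 P2.a=0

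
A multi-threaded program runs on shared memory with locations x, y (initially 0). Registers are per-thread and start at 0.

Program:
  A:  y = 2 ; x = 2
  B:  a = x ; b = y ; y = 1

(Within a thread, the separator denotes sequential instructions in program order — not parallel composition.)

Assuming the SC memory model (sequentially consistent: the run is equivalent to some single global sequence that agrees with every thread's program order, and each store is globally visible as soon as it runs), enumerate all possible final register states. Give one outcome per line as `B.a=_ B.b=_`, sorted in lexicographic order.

B.a=0 B.b=0
B.a=0 B.b=2
B.a=2 B.b=2

outcome vector order: (B.a,B.b)
|SC outcomes| = 3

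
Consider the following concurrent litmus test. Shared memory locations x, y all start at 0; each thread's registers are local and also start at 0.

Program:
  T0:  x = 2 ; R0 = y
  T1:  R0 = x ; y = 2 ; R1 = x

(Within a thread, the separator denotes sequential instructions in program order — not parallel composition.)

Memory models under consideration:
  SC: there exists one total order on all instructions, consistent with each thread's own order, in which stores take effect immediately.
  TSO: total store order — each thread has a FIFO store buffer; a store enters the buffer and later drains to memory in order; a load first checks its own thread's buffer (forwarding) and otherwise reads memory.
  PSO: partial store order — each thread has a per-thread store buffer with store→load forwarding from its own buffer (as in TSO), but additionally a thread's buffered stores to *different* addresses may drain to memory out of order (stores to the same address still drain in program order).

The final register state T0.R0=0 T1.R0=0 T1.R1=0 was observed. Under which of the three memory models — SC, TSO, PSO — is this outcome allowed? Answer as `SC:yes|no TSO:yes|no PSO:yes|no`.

outcome vector order: (T0.R0,T1.R0,T1.R1)
[SC] allowed = {0/0/2, 0/2/2, 2/0/0, 2/0/2, 2/2/2}
[TSO] allowed = {0/0/0, 0/0/2, 0/2/2, 2/0/0, 2/0/2, 2/2/2}
[PSO] allowed = {0/0/0, 0/0/2, 0/2/2, 2/0/0, 2/0/2, 2/2/2}
target 0/0/0 ∈ {TSO,PSO}

SC:no TSO:yes PSO:yes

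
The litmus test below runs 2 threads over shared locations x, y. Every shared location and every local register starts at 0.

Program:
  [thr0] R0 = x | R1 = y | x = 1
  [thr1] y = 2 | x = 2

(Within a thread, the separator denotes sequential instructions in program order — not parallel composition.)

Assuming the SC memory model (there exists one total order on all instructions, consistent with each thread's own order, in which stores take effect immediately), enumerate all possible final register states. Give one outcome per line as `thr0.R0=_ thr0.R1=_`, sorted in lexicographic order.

outcome vector order: (thr0.R0,thr0.R1)
|SC outcomes| = 3

thr0.R0=0 thr0.R1=0
thr0.R0=0 thr0.R1=2
thr0.R0=2 thr0.R1=2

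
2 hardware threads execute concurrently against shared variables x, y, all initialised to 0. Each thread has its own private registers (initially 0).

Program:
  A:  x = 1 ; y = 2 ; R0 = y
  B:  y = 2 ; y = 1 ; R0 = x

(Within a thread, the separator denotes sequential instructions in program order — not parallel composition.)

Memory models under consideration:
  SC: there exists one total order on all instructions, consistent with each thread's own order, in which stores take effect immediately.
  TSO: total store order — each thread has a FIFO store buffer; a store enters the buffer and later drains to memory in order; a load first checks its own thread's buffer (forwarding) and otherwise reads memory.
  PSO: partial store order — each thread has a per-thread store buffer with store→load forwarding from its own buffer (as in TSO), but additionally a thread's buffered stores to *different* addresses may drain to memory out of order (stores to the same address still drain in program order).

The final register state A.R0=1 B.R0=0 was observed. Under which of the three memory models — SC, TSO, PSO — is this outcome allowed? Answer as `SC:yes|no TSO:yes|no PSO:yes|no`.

outcome vector order: (A.R0,B.R0)
SC: 3 outcomes — {(1,1) (2,0) (2,1)}
TSO: 4 outcomes — {(1,0) (1,1) (2,0) (2,1)}
PSO: 4 outcomes — {(1,0) (1,1) (2,0) (2,1)}
target (1,0) ∈ {TSO,PSO}

SC:no TSO:yes PSO:yes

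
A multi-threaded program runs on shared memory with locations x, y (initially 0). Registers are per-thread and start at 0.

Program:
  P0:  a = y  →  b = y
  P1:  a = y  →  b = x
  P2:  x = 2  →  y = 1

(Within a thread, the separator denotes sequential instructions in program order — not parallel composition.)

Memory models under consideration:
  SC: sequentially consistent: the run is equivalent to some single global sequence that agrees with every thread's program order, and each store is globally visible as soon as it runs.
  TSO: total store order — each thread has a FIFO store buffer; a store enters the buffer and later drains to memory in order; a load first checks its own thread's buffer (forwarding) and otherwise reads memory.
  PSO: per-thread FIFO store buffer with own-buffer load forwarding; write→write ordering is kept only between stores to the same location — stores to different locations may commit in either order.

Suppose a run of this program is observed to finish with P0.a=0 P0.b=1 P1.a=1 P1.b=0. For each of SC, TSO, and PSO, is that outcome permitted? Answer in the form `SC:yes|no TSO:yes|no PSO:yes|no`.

SC:no TSO:no PSO:yes

outcome vector order: (P0.a,P0.b,P1.a,P1.b)
[SC] allowed = {0/0/0/0 0/0/0/2 0/0/1/2 0/1/0/0 0/1/0/2 0/1/1/2 1/1/0/0 1/1/0/2 1/1/1/2}
[TSO] allowed = {0/0/0/0 0/0/0/2 0/0/1/2 0/1/0/0 0/1/0/2 0/1/1/2 1/1/0/0 1/1/0/2 1/1/1/2}
[PSO] allowed = {0/0/0/0 0/0/0/2 0/0/1/0 0/0/1/2 0/1/0/0 0/1/0/2 0/1/1/0 0/1/1/2 1/1/0/0 1/1/0/2 1/1/1/0 1/1/1/2}
target 0/1/1/0 ∈ {PSO}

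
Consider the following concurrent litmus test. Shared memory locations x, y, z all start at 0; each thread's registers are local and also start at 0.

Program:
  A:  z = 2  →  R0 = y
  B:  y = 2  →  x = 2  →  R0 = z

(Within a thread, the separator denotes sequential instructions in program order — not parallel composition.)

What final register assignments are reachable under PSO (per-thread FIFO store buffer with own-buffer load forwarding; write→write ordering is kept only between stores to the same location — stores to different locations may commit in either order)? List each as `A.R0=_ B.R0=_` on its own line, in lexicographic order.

A.R0=0 B.R0=0
A.R0=0 B.R0=2
A.R0=2 B.R0=0
A.R0=2 B.R0=2

outcome vector order: (A.R0,B.R0)
|PSO outcomes| = 4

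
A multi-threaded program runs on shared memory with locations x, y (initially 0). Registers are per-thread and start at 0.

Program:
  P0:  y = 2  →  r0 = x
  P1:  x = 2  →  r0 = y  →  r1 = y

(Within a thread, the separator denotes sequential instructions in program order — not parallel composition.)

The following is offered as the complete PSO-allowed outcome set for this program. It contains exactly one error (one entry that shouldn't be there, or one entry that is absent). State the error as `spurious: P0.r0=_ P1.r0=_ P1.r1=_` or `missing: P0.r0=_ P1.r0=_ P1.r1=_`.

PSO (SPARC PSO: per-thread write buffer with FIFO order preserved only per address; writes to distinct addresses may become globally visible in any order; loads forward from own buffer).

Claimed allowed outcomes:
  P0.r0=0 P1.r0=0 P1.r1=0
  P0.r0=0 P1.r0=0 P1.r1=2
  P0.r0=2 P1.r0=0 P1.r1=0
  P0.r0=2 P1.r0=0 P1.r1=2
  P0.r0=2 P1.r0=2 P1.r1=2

outcome vector order: (P0.r0,P1.r0,P1.r1)
PSO: 6 outcomes — {000, 002, 022, 200, 202, 222}
PSO∖claimed = {022}

missing: P0.r0=0 P1.r0=2 P1.r1=2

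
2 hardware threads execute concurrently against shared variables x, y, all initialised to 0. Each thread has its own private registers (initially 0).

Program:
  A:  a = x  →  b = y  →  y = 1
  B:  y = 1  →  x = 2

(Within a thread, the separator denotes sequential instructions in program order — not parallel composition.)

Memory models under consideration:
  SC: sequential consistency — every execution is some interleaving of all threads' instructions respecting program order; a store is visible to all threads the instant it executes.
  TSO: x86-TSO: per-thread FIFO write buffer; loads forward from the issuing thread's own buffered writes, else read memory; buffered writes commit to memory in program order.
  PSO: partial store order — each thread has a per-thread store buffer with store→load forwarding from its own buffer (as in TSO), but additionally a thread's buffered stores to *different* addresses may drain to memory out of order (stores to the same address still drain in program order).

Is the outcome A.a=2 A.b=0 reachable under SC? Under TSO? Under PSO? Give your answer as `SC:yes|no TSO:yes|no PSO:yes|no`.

outcome vector order: (A.a,A.b)
SC (3): (0,0); (0,1); (2,1)
TSO (3): (0,0); (0,1); (2,1)
PSO (4): (0,0); (0,1); (2,0); (2,1)
target (2,0) ∈ {PSO}

SC:no TSO:no PSO:yes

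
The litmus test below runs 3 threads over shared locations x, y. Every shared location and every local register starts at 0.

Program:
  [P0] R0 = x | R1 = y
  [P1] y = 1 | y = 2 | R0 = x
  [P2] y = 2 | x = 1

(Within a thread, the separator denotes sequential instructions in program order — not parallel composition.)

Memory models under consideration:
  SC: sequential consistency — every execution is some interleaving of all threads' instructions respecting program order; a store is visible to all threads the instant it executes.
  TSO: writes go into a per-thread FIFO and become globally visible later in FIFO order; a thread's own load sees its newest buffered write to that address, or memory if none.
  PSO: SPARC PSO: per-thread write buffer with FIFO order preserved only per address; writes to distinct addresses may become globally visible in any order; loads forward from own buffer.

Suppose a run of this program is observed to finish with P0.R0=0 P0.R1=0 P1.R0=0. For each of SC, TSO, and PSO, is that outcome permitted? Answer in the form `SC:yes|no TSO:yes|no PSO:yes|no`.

outcome vector order: (P0.R0,P0.R1,P1.R0)
under SC → 0/0/0 0/0/1 0/1/0 0/1/1 0/2/0 0/2/1 1/1/1 1/2/0 1/2/1
under TSO → 0/0/0 0/0/1 0/1/0 0/1/1 0/2/0 0/2/1 1/1/0 1/1/1 1/2/0 1/2/1
under PSO → 0/0/0 0/0/1 0/1/0 0/1/1 0/2/0 0/2/1 1/0/0 1/0/1 1/1/0 1/1/1 1/2/0 1/2/1
target 0/0/0 ∈ {SC,TSO,PSO}

SC:yes TSO:yes PSO:yes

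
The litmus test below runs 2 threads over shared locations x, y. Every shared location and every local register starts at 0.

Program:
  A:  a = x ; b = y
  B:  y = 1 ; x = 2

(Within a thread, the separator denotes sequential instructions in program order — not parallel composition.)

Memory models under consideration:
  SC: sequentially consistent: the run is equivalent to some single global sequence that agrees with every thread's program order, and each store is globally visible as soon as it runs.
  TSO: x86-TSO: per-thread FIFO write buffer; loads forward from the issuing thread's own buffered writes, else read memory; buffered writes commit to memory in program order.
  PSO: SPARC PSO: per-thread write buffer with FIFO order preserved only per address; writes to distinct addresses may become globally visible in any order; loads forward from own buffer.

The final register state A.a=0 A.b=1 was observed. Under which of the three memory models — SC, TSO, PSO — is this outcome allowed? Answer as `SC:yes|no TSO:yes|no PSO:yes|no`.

SC:yes TSO:yes PSO:yes

outcome vector order: (A.a,A.b)
[SC] allowed = {00, 01, 21}
[TSO] allowed = {00, 01, 21}
[PSO] allowed = {00, 01, 20, 21}
target 01 ∈ {SC,TSO,PSO}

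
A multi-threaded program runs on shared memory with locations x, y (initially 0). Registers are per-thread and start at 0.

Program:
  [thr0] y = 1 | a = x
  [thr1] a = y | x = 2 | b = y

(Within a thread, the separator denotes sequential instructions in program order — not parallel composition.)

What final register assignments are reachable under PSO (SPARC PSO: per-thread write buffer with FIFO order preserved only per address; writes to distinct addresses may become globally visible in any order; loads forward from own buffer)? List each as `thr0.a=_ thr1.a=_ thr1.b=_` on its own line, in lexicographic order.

outcome vector order: (thr0.a,thr1.a,thr1.b)
|PSO outcomes| = 6

thr0.a=0 thr1.a=0 thr1.b=0
thr0.a=0 thr1.a=0 thr1.b=1
thr0.a=0 thr1.a=1 thr1.b=1
thr0.a=2 thr1.a=0 thr1.b=0
thr0.a=2 thr1.a=0 thr1.b=1
thr0.a=2 thr1.a=1 thr1.b=1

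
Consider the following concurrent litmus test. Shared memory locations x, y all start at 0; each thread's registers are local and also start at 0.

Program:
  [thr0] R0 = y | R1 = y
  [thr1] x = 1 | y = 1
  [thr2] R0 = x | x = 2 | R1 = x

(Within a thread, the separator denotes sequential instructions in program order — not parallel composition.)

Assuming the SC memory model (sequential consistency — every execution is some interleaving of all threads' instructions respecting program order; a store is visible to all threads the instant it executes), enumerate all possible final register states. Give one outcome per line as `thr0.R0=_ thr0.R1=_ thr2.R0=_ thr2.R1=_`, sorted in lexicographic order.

thr0.R0=0 thr0.R1=0 thr2.R0=0 thr2.R1=1
thr0.R0=0 thr0.R1=0 thr2.R0=0 thr2.R1=2
thr0.R0=0 thr0.R1=0 thr2.R0=1 thr2.R1=2
thr0.R0=0 thr0.R1=1 thr2.R0=0 thr2.R1=1
thr0.R0=0 thr0.R1=1 thr2.R0=0 thr2.R1=2
thr0.R0=0 thr0.R1=1 thr2.R0=1 thr2.R1=2
thr0.R0=1 thr0.R1=1 thr2.R0=0 thr2.R1=1
thr0.R0=1 thr0.R1=1 thr2.R0=0 thr2.R1=2
thr0.R0=1 thr0.R1=1 thr2.R0=1 thr2.R1=2

outcome vector order: (thr0.R0,thr0.R1,thr2.R0,thr2.R1)
|SC outcomes| = 9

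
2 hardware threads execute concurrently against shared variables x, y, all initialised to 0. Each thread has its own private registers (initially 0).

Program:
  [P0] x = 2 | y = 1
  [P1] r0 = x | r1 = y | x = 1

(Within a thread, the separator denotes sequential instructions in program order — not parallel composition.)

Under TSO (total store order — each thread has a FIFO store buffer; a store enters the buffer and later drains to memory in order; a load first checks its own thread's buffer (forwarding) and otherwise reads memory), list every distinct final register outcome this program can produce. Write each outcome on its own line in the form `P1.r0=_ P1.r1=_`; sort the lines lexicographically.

outcome vector order: (P1.r0,P1.r1)
|TSO outcomes| = 4

P1.r0=0 P1.r1=0
P1.r0=0 P1.r1=1
P1.r0=2 P1.r1=0
P1.r0=2 P1.r1=1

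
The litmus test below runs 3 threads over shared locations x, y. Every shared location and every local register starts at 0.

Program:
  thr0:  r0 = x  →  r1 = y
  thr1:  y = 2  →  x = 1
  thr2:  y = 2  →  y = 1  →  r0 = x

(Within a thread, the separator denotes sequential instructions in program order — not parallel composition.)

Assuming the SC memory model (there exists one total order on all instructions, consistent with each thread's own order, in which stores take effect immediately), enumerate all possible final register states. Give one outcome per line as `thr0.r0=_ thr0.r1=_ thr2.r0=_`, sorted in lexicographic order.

outcome vector order: (thr0.r0,thr0.r1,thr2.r0)
|SC outcomes| = 10

thr0.r0=0 thr0.r1=0 thr2.r0=0
thr0.r0=0 thr0.r1=0 thr2.r0=1
thr0.r0=0 thr0.r1=1 thr2.r0=0
thr0.r0=0 thr0.r1=1 thr2.r0=1
thr0.r0=0 thr0.r1=2 thr2.r0=0
thr0.r0=0 thr0.r1=2 thr2.r0=1
thr0.r0=1 thr0.r1=1 thr2.r0=0
thr0.r0=1 thr0.r1=1 thr2.r0=1
thr0.r0=1 thr0.r1=2 thr2.r0=0
thr0.r0=1 thr0.r1=2 thr2.r0=1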